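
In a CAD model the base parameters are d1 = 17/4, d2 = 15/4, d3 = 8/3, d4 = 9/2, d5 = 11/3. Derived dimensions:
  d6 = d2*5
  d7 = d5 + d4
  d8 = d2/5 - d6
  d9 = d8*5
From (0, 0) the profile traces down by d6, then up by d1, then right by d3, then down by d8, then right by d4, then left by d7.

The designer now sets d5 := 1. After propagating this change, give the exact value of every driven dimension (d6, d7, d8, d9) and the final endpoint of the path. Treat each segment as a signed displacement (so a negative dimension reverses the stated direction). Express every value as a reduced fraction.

d6 = 75/4
d7 = 11/2
d8 = -18
d9 = -90
endpoint = (5/3, 7/2)

Apply edit: d5 := 1
  d6 = d2*5 = 75/4
  d7 = d5 + d4 = 11/2
  d8 = d2/5 - d6 = -18
  d9 = d8*5 = -90
Walk from origin (0, 0):
  seg 1: down by d6 = 75/4 → (0, -75/4)
  seg 2: up by d1 = 17/4 → (0, -29/2)
  seg 3: right by d3 = 8/3 → (8/3, -29/2)
  seg 4: down by d8 = -18 → (8/3, 7/2)
  seg 5: right by d4 = 9/2 → (43/6, 7/2)
  seg 6: left by d7 = 11/2 → (5/3, 7/2)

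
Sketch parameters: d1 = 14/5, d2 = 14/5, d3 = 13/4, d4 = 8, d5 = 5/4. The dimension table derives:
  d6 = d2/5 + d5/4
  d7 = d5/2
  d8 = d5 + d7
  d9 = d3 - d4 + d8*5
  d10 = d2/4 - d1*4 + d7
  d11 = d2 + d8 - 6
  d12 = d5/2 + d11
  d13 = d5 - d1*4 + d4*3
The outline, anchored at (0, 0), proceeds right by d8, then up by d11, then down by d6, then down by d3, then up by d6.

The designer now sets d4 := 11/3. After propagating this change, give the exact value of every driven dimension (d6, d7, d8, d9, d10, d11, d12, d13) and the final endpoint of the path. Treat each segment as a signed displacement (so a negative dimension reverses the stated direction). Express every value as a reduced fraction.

d6 = 349/400
d7 = 5/8
d8 = 15/8
d9 = 215/24
d10 = -79/8
d11 = -53/40
d12 = -7/10
d13 = 21/20
endpoint = (15/8, -183/40)

Apply edit: d4 := 11/3
  d6 = d2/5 + d5/4 = 349/400
  d7 = d5/2 = 5/8
  d8 = d5 + d7 = 15/8
  d9 = d3 - d4 + d8*5 = 215/24
  d10 = d2/4 - d1*4 + d7 = -79/8
  d11 = d2 + d8 - 6 = -53/40
  d12 = d5/2 + d11 = -7/10
  d13 = d5 - d1*4 + d4*3 = 21/20
Walk from origin (0, 0):
  seg 1: right by d8 = 15/8 → (15/8, 0)
  seg 2: up by d11 = -53/40 → (15/8, -53/40)
  seg 3: down by d6 = 349/400 → (15/8, -879/400)
  seg 4: down by d3 = 13/4 → (15/8, -2179/400)
  seg 5: up by d6 = 349/400 → (15/8, -183/40)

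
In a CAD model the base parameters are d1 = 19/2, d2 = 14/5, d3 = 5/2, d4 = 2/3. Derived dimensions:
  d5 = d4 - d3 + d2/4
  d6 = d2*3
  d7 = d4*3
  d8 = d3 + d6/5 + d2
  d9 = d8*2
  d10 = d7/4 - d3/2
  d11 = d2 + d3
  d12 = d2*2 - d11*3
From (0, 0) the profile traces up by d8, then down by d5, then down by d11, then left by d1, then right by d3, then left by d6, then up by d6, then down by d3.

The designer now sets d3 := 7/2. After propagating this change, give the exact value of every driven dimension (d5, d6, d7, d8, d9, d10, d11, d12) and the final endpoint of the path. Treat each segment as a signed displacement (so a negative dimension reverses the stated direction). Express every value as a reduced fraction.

d5 = -32/15
d6 = 42/5
d7 = 2
d8 = 399/50
d9 = 399/25
d10 = -5/4
d11 = 63/10
d12 = -133/10
endpoint = (-72/5, 1307/150)

Apply edit: d3 := 7/2
  d5 = d4 - d3 + d2/4 = -32/15
  d6 = d2*3 = 42/5
  d7 = d4*3 = 2
  d8 = d3 + d6/5 + d2 = 399/50
  d9 = d8*2 = 399/25
  d10 = d7/4 - d3/2 = -5/4
  d11 = d2 + d3 = 63/10
  d12 = d2*2 - d11*3 = -133/10
Walk from origin (0, 0):
  seg 1: up by d8 = 399/50 → (0, 399/50)
  seg 2: down by d5 = -32/15 → (0, 1517/150)
  seg 3: down by d11 = 63/10 → (0, 286/75)
  seg 4: left by d1 = 19/2 → (-19/2, 286/75)
  seg 5: right by d3 = 7/2 → (-6, 286/75)
  seg 6: left by d6 = 42/5 → (-72/5, 286/75)
  seg 7: up by d6 = 42/5 → (-72/5, 916/75)
  seg 8: down by d3 = 7/2 → (-72/5, 1307/150)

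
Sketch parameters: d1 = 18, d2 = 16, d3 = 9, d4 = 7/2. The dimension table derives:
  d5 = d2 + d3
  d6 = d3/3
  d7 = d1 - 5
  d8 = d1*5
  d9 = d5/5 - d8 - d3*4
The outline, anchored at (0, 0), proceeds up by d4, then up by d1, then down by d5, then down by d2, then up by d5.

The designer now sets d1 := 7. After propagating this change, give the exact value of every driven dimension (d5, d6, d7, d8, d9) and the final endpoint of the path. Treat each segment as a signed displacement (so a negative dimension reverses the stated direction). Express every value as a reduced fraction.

d5 = 25
d6 = 3
d7 = 2
d8 = 35
d9 = -66
endpoint = (0, -11/2)

Apply edit: d1 := 7
  d5 = d2 + d3 = 25
  d6 = d3/3 = 3
  d7 = d1 - 5 = 2
  d8 = d1*5 = 35
  d9 = d5/5 - d8 - d3*4 = -66
Walk from origin (0, 0):
  seg 1: up by d4 = 7/2 → (0, 7/2)
  seg 2: up by d1 = 7 → (0, 21/2)
  seg 3: down by d5 = 25 → (0, -29/2)
  seg 4: down by d2 = 16 → (0, -61/2)
  seg 5: up by d5 = 25 → (0, -11/2)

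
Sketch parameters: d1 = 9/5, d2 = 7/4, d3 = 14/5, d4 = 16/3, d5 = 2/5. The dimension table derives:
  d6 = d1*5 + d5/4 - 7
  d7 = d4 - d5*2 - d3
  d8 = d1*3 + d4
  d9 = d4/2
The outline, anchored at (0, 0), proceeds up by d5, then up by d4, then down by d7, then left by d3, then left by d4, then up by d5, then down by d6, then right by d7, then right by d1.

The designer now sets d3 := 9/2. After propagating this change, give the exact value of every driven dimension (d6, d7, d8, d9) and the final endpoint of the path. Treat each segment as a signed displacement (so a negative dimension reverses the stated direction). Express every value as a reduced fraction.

d6 = 21/10
d7 = 1/30
d8 = 161/15
d9 = 8/3
endpoint = (-8, 4)

Apply edit: d3 := 9/2
  d6 = d1*5 + d5/4 - 7 = 21/10
  d7 = d4 - d5*2 - d3 = 1/30
  d8 = d1*3 + d4 = 161/15
  d9 = d4/2 = 8/3
Walk from origin (0, 0):
  seg 1: up by d5 = 2/5 → (0, 2/5)
  seg 2: up by d4 = 16/3 → (0, 86/15)
  seg 3: down by d7 = 1/30 → (0, 57/10)
  seg 4: left by d3 = 9/2 → (-9/2, 57/10)
  seg 5: left by d4 = 16/3 → (-59/6, 57/10)
  seg 6: up by d5 = 2/5 → (-59/6, 61/10)
  seg 7: down by d6 = 21/10 → (-59/6, 4)
  seg 8: right by d7 = 1/30 → (-49/5, 4)
  seg 9: right by d1 = 9/5 → (-8, 4)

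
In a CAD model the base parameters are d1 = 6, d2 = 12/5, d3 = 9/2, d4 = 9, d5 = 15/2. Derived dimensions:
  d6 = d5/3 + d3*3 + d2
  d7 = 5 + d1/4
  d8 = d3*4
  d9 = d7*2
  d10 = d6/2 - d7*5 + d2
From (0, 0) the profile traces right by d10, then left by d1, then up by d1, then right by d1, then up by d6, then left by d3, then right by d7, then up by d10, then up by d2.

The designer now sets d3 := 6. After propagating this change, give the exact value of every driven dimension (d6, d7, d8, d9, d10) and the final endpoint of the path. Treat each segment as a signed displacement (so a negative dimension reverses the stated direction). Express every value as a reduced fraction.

Apply edit: d3 := 6
  d6 = d5/3 + d3*3 + d2 = 229/10
  d7 = 5 + d1/4 = 13/2
  d8 = d3*4 = 24
  d9 = d7*2 = 13
  d10 = d6/2 - d7*5 + d2 = -373/20
Walk from origin (0, 0):
  seg 1: right by d10 = -373/20 → (-373/20, 0)
  seg 2: left by d1 = 6 → (-493/20, 0)
  seg 3: up by d1 = 6 → (-493/20, 6)
  seg 4: right by d1 = 6 → (-373/20, 6)
  seg 5: up by d6 = 229/10 → (-373/20, 289/10)
  seg 6: left by d3 = 6 → (-493/20, 289/10)
  seg 7: right by d7 = 13/2 → (-363/20, 289/10)
  seg 8: up by d10 = -373/20 → (-363/20, 41/4)
  seg 9: up by d2 = 12/5 → (-363/20, 253/20)

d6 = 229/10
d7 = 13/2
d8 = 24
d9 = 13
d10 = -373/20
endpoint = (-363/20, 253/20)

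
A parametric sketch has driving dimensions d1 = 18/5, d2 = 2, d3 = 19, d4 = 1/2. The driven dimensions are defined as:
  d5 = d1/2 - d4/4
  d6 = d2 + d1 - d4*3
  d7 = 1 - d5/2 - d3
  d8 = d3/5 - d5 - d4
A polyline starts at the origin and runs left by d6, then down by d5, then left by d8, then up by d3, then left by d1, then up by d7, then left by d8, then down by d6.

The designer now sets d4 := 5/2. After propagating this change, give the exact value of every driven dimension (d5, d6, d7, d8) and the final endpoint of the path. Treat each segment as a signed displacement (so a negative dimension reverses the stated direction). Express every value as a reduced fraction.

Apply edit: d4 := 5/2
  d5 = d1/2 - d4/4 = 47/40
  d6 = d2 + d1 - d4*3 = -19/10
  d7 = 1 - d5/2 - d3 = -1487/80
  d8 = d3/5 - d5 - d4 = 1/8
Walk from origin (0, 0):
  seg 1: left by d6 = -19/10 → (19/10, 0)
  seg 2: down by d5 = 47/40 → (19/10, -47/40)
  seg 3: left by d8 = 1/8 → (71/40, -47/40)
  seg 4: up by d3 = 19 → (71/40, 713/40)
  seg 5: left by d1 = 18/5 → (-73/40, 713/40)
  seg 6: up by d7 = -1487/80 → (-73/40, -61/80)
  seg 7: left by d8 = 1/8 → (-39/20, -61/80)
  seg 8: down by d6 = -19/10 → (-39/20, 91/80)

d5 = 47/40
d6 = -19/10
d7 = -1487/80
d8 = 1/8
endpoint = (-39/20, 91/80)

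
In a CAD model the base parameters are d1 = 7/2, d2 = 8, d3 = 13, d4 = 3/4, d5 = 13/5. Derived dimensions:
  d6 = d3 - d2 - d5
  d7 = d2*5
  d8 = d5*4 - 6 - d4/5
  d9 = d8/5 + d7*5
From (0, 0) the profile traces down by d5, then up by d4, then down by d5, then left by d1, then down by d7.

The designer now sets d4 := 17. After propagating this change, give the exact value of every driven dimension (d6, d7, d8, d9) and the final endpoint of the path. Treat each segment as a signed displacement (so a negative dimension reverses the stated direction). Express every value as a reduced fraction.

Apply edit: d4 := 17
  d6 = d3 - d2 - d5 = 12/5
  d7 = d2*5 = 40
  d8 = d5*4 - 6 - d4/5 = 1
  d9 = d8/5 + d7*5 = 1001/5
Walk from origin (0, 0):
  seg 1: down by d5 = 13/5 → (0, -13/5)
  seg 2: up by d4 = 17 → (0, 72/5)
  seg 3: down by d5 = 13/5 → (0, 59/5)
  seg 4: left by d1 = 7/2 → (-7/2, 59/5)
  seg 5: down by d7 = 40 → (-7/2, -141/5)

d6 = 12/5
d7 = 40
d8 = 1
d9 = 1001/5
endpoint = (-7/2, -141/5)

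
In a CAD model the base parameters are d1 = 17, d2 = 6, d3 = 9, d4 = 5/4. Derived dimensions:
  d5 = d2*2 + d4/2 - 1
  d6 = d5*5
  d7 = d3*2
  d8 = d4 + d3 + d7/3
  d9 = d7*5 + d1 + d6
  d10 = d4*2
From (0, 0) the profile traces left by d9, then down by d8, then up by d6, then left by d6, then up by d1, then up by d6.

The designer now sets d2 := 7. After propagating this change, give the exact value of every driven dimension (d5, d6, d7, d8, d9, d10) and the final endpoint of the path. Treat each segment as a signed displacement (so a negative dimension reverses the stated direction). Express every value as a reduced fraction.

d5 = 109/8
d6 = 545/8
d7 = 18
d8 = 65/4
d9 = 1401/8
d10 = 5/2
endpoint = (-973/4, 137)

Apply edit: d2 := 7
  d5 = d2*2 + d4/2 - 1 = 109/8
  d6 = d5*5 = 545/8
  d7 = d3*2 = 18
  d8 = d4 + d3 + d7/3 = 65/4
  d9 = d7*5 + d1 + d6 = 1401/8
  d10 = d4*2 = 5/2
Walk from origin (0, 0):
  seg 1: left by d9 = 1401/8 → (-1401/8, 0)
  seg 2: down by d8 = 65/4 → (-1401/8, -65/4)
  seg 3: up by d6 = 545/8 → (-1401/8, 415/8)
  seg 4: left by d6 = 545/8 → (-973/4, 415/8)
  seg 5: up by d1 = 17 → (-973/4, 551/8)
  seg 6: up by d6 = 545/8 → (-973/4, 137)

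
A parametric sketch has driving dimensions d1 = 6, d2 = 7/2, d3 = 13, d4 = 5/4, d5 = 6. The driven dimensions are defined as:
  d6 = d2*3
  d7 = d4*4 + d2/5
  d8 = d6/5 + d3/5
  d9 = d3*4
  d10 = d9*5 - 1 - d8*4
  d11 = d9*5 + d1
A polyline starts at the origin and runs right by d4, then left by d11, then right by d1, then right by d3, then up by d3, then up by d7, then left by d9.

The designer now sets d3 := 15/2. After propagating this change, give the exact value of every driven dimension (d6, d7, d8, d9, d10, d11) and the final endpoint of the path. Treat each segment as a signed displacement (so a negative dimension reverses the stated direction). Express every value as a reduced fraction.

d6 = 21/2
d7 = 57/10
d8 = 18/5
d9 = 30
d10 = 673/5
d11 = 156
endpoint = (-685/4, 66/5)

Apply edit: d3 := 15/2
  d6 = d2*3 = 21/2
  d7 = d4*4 + d2/5 = 57/10
  d8 = d6/5 + d3/5 = 18/5
  d9 = d3*4 = 30
  d10 = d9*5 - 1 - d8*4 = 673/5
  d11 = d9*5 + d1 = 156
Walk from origin (0, 0):
  seg 1: right by d4 = 5/4 → (5/4, 0)
  seg 2: left by d11 = 156 → (-619/4, 0)
  seg 3: right by d1 = 6 → (-595/4, 0)
  seg 4: right by d3 = 15/2 → (-565/4, 0)
  seg 5: up by d3 = 15/2 → (-565/4, 15/2)
  seg 6: up by d7 = 57/10 → (-565/4, 66/5)
  seg 7: left by d9 = 30 → (-685/4, 66/5)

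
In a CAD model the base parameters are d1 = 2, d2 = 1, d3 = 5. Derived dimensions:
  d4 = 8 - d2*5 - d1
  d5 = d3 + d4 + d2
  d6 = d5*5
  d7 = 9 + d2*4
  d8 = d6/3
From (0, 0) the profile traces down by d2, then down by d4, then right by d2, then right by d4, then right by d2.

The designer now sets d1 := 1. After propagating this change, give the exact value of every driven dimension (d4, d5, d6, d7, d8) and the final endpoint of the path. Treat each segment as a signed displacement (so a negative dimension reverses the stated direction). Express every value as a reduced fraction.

Apply edit: d1 := 1
  d4 = 8 - d2*5 - d1 = 2
  d5 = d3 + d4 + d2 = 8
  d6 = d5*5 = 40
  d7 = 9 + d2*4 = 13
  d8 = d6/3 = 40/3
Walk from origin (0, 0):
  seg 1: down by d2 = 1 → (0, -1)
  seg 2: down by d4 = 2 → (0, -3)
  seg 3: right by d2 = 1 → (1, -3)
  seg 4: right by d4 = 2 → (3, -3)
  seg 5: right by d2 = 1 → (4, -3)

d4 = 2
d5 = 8
d6 = 40
d7 = 13
d8 = 40/3
endpoint = (4, -3)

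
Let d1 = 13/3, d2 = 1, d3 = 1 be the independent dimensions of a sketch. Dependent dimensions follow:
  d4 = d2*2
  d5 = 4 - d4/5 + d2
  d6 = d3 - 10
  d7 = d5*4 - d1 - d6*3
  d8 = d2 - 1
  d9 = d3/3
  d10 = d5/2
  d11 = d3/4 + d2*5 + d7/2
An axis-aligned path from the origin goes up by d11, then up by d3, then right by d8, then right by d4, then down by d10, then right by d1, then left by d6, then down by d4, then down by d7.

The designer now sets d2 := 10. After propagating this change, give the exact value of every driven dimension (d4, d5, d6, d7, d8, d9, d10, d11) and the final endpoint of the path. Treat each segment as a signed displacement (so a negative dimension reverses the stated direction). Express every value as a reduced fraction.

d4 = 20
d5 = 10
d6 = -9
d7 = 188/3
d8 = 9
d9 = 1/3
d10 = 5
d11 = 979/12
endpoint = (127/3, -61/12)

Apply edit: d2 := 10
  d4 = d2*2 = 20
  d5 = 4 - d4/5 + d2 = 10
  d6 = d3 - 10 = -9
  d7 = d5*4 - d1 - d6*3 = 188/3
  d8 = d2 - 1 = 9
  d9 = d3/3 = 1/3
  d10 = d5/2 = 5
  d11 = d3/4 + d2*5 + d7/2 = 979/12
Walk from origin (0, 0):
  seg 1: up by d11 = 979/12 → (0, 979/12)
  seg 2: up by d3 = 1 → (0, 991/12)
  seg 3: right by d8 = 9 → (9, 991/12)
  seg 4: right by d4 = 20 → (29, 991/12)
  seg 5: down by d10 = 5 → (29, 931/12)
  seg 6: right by d1 = 13/3 → (100/3, 931/12)
  seg 7: left by d6 = -9 → (127/3, 931/12)
  seg 8: down by d4 = 20 → (127/3, 691/12)
  seg 9: down by d7 = 188/3 → (127/3, -61/12)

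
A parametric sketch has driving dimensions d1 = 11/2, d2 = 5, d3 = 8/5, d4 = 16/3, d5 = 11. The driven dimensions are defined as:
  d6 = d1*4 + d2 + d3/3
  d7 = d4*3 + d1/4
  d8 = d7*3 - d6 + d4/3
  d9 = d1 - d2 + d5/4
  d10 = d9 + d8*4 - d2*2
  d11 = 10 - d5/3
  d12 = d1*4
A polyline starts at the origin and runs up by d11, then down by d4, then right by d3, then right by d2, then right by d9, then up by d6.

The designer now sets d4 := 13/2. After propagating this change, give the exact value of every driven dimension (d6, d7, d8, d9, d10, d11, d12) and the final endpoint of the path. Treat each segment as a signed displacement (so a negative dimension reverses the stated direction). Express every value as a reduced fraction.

Apply edit: d4 := 13/2
  d6 = d1*4 + d2 + d3/3 = 413/15
  d7 = d4*3 + d1/4 = 167/8
  d8 = d7*3 - d6 + d4/3 = 4471/120
  d9 = d1 - d2 + d5/4 = 13/4
  d10 = d9 + d8*4 - d2*2 = 8537/60
  d11 = 10 - d5/3 = 19/3
  d12 = d1*4 = 22
Walk from origin (0, 0):
  seg 1: up by d11 = 19/3 → (0, 19/3)
  seg 2: down by d4 = 13/2 → (0, -1/6)
  seg 3: right by d3 = 8/5 → (8/5, -1/6)
  seg 4: right by d2 = 5 → (33/5, -1/6)
  seg 5: right by d9 = 13/4 → (197/20, -1/6)
  seg 6: up by d6 = 413/15 → (197/20, 821/30)

d6 = 413/15
d7 = 167/8
d8 = 4471/120
d9 = 13/4
d10 = 8537/60
d11 = 19/3
d12 = 22
endpoint = (197/20, 821/30)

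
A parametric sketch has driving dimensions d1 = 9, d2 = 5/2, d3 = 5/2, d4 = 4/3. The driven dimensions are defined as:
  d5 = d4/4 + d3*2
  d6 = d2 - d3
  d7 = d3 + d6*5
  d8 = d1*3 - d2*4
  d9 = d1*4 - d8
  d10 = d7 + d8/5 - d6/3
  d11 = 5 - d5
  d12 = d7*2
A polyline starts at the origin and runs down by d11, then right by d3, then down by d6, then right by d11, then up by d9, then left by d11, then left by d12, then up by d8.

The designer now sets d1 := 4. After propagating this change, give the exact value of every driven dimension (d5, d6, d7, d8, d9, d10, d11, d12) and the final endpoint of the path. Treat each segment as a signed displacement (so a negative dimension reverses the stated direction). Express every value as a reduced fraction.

Apply edit: d1 := 4
  d5 = d4/4 + d3*2 = 16/3
  d6 = d2 - d3 = 0
  d7 = d3 + d6*5 = 5/2
  d8 = d1*3 - d2*4 = 2
  d9 = d1*4 - d8 = 14
  d10 = d7 + d8/5 - d6/3 = 29/10
  d11 = 5 - d5 = -1/3
  d12 = d7*2 = 5
Walk from origin (0, 0):
  seg 1: down by d11 = -1/3 → (0, 1/3)
  seg 2: right by d3 = 5/2 → (5/2, 1/3)
  seg 3: down by d6 = 0 → (5/2, 1/3)
  seg 4: right by d11 = -1/3 → (13/6, 1/3)
  seg 5: up by d9 = 14 → (13/6, 43/3)
  seg 6: left by d11 = -1/3 → (5/2, 43/3)
  seg 7: left by d12 = 5 → (-5/2, 43/3)
  seg 8: up by d8 = 2 → (-5/2, 49/3)

d5 = 16/3
d6 = 0
d7 = 5/2
d8 = 2
d9 = 14
d10 = 29/10
d11 = -1/3
d12 = 5
endpoint = (-5/2, 49/3)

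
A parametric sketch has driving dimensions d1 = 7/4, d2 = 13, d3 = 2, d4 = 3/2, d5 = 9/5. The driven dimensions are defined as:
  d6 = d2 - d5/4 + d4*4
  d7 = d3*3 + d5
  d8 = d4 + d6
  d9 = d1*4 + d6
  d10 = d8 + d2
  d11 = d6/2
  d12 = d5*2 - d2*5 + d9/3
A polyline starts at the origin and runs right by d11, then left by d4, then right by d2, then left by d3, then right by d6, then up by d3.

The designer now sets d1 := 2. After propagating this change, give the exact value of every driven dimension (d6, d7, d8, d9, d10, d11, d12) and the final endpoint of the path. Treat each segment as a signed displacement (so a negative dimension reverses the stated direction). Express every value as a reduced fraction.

d6 = 371/20
d7 = 39/5
d8 = 401/20
d9 = 531/20
d10 = 661/20
d11 = 371/40
d12 = -1051/20
endpoint = (1493/40, 2)

Apply edit: d1 := 2
  d6 = d2 - d5/4 + d4*4 = 371/20
  d7 = d3*3 + d5 = 39/5
  d8 = d4 + d6 = 401/20
  d9 = d1*4 + d6 = 531/20
  d10 = d8 + d2 = 661/20
  d11 = d6/2 = 371/40
  d12 = d5*2 - d2*5 + d9/3 = -1051/20
Walk from origin (0, 0):
  seg 1: right by d11 = 371/40 → (371/40, 0)
  seg 2: left by d4 = 3/2 → (311/40, 0)
  seg 3: right by d2 = 13 → (831/40, 0)
  seg 4: left by d3 = 2 → (751/40, 0)
  seg 5: right by d6 = 371/20 → (1493/40, 0)
  seg 6: up by d3 = 2 → (1493/40, 2)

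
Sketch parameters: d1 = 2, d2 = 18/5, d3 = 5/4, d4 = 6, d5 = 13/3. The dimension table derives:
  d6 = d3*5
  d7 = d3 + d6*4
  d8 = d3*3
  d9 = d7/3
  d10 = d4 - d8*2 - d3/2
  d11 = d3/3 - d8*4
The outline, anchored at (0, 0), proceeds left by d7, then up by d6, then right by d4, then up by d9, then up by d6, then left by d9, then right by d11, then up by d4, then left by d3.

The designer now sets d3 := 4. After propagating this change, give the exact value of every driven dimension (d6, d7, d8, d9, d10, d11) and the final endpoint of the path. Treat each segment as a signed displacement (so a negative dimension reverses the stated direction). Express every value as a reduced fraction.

Apply edit: d3 := 4
  d6 = d3*5 = 20
  d7 = d3 + d6*4 = 84
  d8 = d3*3 = 12
  d9 = d7/3 = 28
  d10 = d4 - d8*2 - d3/2 = -20
  d11 = d3/3 - d8*4 = -140/3
Walk from origin (0, 0):
  seg 1: left by d7 = 84 → (-84, 0)
  seg 2: up by d6 = 20 → (-84, 20)
  seg 3: right by d4 = 6 → (-78, 20)
  seg 4: up by d9 = 28 → (-78, 48)
  seg 5: up by d6 = 20 → (-78, 68)
  seg 6: left by d9 = 28 → (-106, 68)
  seg 7: right by d11 = -140/3 → (-458/3, 68)
  seg 8: up by d4 = 6 → (-458/3, 74)
  seg 9: left by d3 = 4 → (-470/3, 74)

d6 = 20
d7 = 84
d8 = 12
d9 = 28
d10 = -20
d11 = -140/3
endpoint = (-470/3, 74)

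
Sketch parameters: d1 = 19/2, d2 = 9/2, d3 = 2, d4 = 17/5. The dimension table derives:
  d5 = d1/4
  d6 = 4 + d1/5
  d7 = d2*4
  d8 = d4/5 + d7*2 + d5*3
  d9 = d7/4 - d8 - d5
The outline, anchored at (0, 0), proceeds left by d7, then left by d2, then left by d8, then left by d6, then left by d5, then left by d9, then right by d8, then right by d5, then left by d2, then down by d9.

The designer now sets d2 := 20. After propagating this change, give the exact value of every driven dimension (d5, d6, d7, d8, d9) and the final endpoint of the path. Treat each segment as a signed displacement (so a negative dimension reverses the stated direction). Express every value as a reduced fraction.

d5 = 19/8
d6 = 59/10
d7 = 80
d8 = 33561/200
d9 = -7509/50
endpoint = (607/25, 7509/50)

Apply edit: d2 := 20
  d5 = d1/4 = 19/8
  d6 = 4 + d1/5 = 59/10
  d7 = d2*4 = 80
  d8 = d4/5 + d7*2 + d5*3 = 33561/200
  d9 = d7/4 - d8 - d5 = -7509/50
Walk from origin (0, 0):
  seg 1: left by d7 = 80 → (-80, 0)
  seg 2: left by d2 = 20 → (-100, 0)
  seg 3: left by d8 = 33561/200 → (-53561/200, 0)
  seg 4: left by d6 = 59/10 → (-54741/200, 0)
  seg 5: left by d5 = 19/8 → (-6902/25, 0)
  seg 6: left by d9 = -7509/50 → (-1259/10, 0)
  seg 7: right by d8 = 33561/200 → (8381/200, 0)
  seg 8: right by d5 = 19/8 → (1107/25, 0)
  seg 9: left by d2 = 20 → (607/25, 0)
  seg 10: down by d9 = -7509/50 → (607/25, 7509/50)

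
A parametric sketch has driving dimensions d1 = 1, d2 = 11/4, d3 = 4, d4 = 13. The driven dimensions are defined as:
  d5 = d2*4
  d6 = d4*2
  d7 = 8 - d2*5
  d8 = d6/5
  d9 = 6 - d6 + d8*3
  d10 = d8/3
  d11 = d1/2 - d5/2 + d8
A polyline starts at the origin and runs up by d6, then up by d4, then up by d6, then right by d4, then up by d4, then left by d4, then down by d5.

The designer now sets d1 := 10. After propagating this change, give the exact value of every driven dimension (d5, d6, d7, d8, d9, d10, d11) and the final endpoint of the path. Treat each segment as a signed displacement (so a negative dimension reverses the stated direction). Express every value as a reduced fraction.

d5 = 11
d6 = 26
d7 = -23/4
d8 = 26/5
d9 = -22/5
d10 = 26/15
d11 = 47/10
endpoint = (0, 67)

Apply edit: d1 := 10
  d5 = d2*4 = 11
  d6 = d4*2 = 26
  d7 = 8 - d2*5 = -23/4
  d8 = d6/5 = 26/5
  d9 = 6 - d6 + d8*3 = -22/5
  d10 = d8/3 = 26/15
  d11 = d1/2 - d5/2 + d8 = 47/10
Walk from origin (0, 0):
  seg 1: up by d6 = 26 → (0, 26)
  seg 2: up by d4 = 13 → (0, 39)
  seg 3: up by d6 = 26 → (0, 65)
  seg 4: right by d4 = 13 → (13, 65)
  seg 5: up by d4 = 13 → (13, 78)
  seg 6: left by d4 = 13 → (0, 78)
  seg 7: down by d5 = 11 → (0, 67)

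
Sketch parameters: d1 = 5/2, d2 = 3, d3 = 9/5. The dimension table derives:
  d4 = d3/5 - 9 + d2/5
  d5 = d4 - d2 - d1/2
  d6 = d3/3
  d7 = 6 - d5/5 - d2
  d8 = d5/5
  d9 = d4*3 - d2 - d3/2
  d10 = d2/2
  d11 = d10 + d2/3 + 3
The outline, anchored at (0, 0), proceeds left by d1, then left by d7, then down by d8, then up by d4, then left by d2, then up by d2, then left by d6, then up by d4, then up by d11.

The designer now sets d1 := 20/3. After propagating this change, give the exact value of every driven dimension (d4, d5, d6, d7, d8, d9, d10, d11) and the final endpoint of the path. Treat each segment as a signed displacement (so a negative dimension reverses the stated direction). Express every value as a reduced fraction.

Apply edit: d1 := 20/3
  d4 = d3/5 - 9 + d2/5 = -201/25
  d5 = d4 - d2 - d1/2 = -1078/75
  d6 = d3/3 = 3/5
  d7 = 6 - d5/5 - d2 = 2203/375
  d8 = d5/5 = -1078/375
  d9 = d4*3 - d2 - d3/2 = -1401/50
  d10 = d2/2 = 3/2
  d11 = d10 + d2/3 + 3 = 11/2
Walk from origin (0, 0):
  seg 1: left by d1 = 20/3 → (-20/3, 0)
  seg 2: left by d7 = 2203/375 → (-4703/375, 0)
  seg 3: down by d8 = -1078/375 → (-4703/375, 1078/375)
  seg 4: up by d4 = -201/25 → (-4703/375, -1937/375)
  seg 5: left by d2 = 3 → (-5828/375, -1937/375)
  seg 6: up by d2 = 3 → (-5828/375, -812/375)
  seg 7: left by d6 = 3/5 → (-6053/375, -812/375)
  seg 8: up by d4 = -201/25 → (-6053/375, -3827/375)
  seg 9: up by d11 = 11/2 → (-6053/375, -3529/750)

d4 = -201/25
d5 = -1078/75
d6 = 3/5
d7 = 2203/375
d8 = -1078/375
d9 = -1401/50
d10 = 3/2
d11 = 11/2
endpoint = (-6053/375, -3529/750)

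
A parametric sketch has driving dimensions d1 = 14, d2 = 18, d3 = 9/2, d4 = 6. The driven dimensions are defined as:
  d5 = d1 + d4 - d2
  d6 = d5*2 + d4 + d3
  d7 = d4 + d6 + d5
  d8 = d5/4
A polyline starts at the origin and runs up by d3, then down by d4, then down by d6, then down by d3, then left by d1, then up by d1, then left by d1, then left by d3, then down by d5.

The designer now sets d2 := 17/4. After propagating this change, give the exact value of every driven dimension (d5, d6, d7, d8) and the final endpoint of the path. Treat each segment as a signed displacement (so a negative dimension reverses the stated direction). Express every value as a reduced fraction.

d5 = 63/4
d6 = 42
d7 = 255/4
d8 = 63/16
endpoint = (-65/2, -199/4)

Apply edit: d2 := 17/4
  d5 = d1 + d4 - d2 = 63/4
  d6 = d5*2 + d4 + d3 = 42
  d7 = d4 + d6 + d5 = 255/4
  d8 = d5/4 = 63/16
Walk from origin (0, 0):
  seg 1: up by d3 = 9/2 → (0, 9/2)
  seg 2: down by d4 = 6 → (0, -3/2)
  seg 3: down by d6 = 42 → (0, -87/2)
  seg 4: down by d3 = 9/2 → (0, -48)
  seg 5: left by d1 = 14 → (-14, -48)
  seg 6: up by d1 = 14 → (-14, -34)
  seg 7: left by d1 = 14 → (-28, -34)
  seg 8: left by d3 = 9/2 → (-65/2, -34)
  seg 9: down by d5 = 63/4 → (-65/2, -199/4)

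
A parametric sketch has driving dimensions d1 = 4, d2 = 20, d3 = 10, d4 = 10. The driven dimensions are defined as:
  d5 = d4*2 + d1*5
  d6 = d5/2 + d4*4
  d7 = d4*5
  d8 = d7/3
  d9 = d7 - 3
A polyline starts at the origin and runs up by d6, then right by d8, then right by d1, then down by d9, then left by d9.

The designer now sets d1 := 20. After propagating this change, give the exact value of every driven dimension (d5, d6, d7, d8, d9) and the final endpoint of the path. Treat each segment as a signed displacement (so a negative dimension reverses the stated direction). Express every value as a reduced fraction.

Apply edit: d1 := 20
  d5 = d4*2 + d1*5 = 120
  d6 = d5/2 + d4*4 = 100
  d7 = d4*5 = 50
  d8 = d7/3 = 50/3
  d9 = d7 - 3 = 47
Walk from origin (0, 0):
  seg 1: up by d6 = 100 → (0, 100)
  seg 2: right by d8 = 50/3 → (50/3, 100)
  seg 3: right by d1 = 20 → (110/3, 100)
  seg 4: down by d9 = 47 → (110/3, 53)
  seg 5: left by d9 = 47 → (-31/3, 53)

d5 = 120
d6 = 100
d7 = 50
d8 = 50/3
d9 = 47
endpoint = (-31/3, 53)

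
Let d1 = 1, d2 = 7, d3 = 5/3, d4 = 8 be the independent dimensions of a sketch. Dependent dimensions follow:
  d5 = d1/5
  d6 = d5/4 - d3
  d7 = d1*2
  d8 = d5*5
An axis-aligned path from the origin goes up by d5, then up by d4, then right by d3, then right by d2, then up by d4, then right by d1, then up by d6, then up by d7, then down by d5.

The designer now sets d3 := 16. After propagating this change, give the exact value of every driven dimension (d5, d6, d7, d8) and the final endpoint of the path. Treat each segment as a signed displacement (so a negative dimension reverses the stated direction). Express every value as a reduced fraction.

d5 = 1/5
d6 = -319/20
d7 = 2
d8 = 1
endpoint = (24, 41/20)

Apply edit: d3 := 16
  d5 = d1/5 = 1/5
  d6 = d5/4 - d3 = -319/20
  d7 = d1*2 = 2
  d8 = d5*5 = 1
Walk from origin (0, 0):
  seg 1: up by d5 = 1/5 → (0, 1/5)
  seg 2: up by d4 = 8 → (0, 41/5)
  seg 3: right by d3 = 16 → (16, 41/5)
  seg 4: right by d2 = 7 → (23, 41/5)
  seg 5: up by d4 = 8 → (23, 81/5)
  seg 6: right by d1 = 1 → (24, 81/5)
  seg 7: up by d6 = -319/20 → (24, 1/4)
  seg 8: up by d7 = 2 → (24, 9/4)
  seg 9: down by d5 = 1/5 → (24, 41/20)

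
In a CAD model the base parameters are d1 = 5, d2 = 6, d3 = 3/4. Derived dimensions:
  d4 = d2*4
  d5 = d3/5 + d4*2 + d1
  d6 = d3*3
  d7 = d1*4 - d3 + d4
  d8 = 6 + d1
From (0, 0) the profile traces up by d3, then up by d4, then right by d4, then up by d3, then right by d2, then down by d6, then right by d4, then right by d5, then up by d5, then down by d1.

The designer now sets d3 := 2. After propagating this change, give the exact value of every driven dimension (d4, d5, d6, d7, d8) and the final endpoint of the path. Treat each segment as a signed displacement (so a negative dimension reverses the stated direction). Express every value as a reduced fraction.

d4 = 24
d5 = 267/5
d6 = 6
d7 = 42
d8 = 11
endpoint = (537/5, 352/5)

Apply edit: d3 := 2
  d4 = d2*4 = 24
  d5 = d3/5 + d4*2 + d1 = 267/5
  d6 = d3*3 = 6
  d7 = d1*4 - d3 + d4 = 42
  d8 = 6 + d1 = 11
Walk from origin (0, 0):
  seg 1: up by d3 = 2 → (0, 2)
  seg 2: up by d4 = 24 → (0, 26)
  seg 3: right by d4 = 24 → (24, 26)
  seg 4: up by d3 = 2 → (24, 28)
  seg 5: right by d2 = 6 → (30, 28)
  seg 6: down by d6 = 6 → (30, 22)
  seg 7: right by d4 = 24 → (54, 22)
  seg 8: right by d5 = 267/5 → (537/5, 22)
  seg 9: up by d5 = 267/5 → (537/5, 377/5)
  seg 10: down by d1 = 5 → (537/5, 352/5)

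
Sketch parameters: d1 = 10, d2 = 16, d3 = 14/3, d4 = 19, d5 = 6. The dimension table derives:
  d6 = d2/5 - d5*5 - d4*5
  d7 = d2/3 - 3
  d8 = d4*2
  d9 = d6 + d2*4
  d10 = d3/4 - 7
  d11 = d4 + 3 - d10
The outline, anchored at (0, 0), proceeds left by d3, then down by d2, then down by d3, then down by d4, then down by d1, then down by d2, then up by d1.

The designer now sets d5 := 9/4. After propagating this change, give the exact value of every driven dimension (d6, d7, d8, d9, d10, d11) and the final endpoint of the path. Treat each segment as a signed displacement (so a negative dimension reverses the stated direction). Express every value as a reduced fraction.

d6 = -2061/20
d7 = 7/3
d8 = 38
d9 = -781/20
d10 = -35/6
d11 = 167/6
endpoint = (-14/3, -167/3)

Apply edit: d5 := 9/4
  d6 = d2/5 - d5*5 - d4*5 = -2061/20
  d7 = d2/3 - 3 = 7/3
  d8 = d4*2 = 38
  d9 = d6 + d2*4 = -781/20
  d10 = d3/4 - 7 = -35/6
  d11 = d4 + 3 - d10 = 167/6
Walk from origin (0, 0):
  seg 1: left by d3 = 14/3 → (-14/3, 0)
  seg 2: down by d2 = 16 → (-14/3, -16)
  seg 3: down by d3 = 14/3 → (-14/3, -62/3)
  seg 4: down by d4 = 19 → (-14/3, -119/3)
  seg 5: down by d1 = 10 → (-14/3, -149/3)
  seg 6: down by d2 = 16 → (-14/3, -197/3)
  seg 7: up by d1 = 10 → (-14/3, -167/3)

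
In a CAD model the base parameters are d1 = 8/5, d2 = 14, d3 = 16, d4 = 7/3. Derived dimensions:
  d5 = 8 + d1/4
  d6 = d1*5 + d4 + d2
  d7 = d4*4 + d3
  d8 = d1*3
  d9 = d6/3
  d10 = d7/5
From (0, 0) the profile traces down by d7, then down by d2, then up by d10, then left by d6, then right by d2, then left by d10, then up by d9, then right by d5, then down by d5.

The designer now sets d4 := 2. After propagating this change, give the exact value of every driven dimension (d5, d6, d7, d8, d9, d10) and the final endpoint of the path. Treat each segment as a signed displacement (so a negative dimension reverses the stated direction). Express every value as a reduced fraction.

d5 = 42/5
d6 = 24
d7 = 24
d8 = 24/5
d9 = 8
d10 = 24/5
endpoint = (-32/5, -168/5)

Apply edit: d4 := 2
  d5 = 8 + d1/4 = 42/5
  d6 = d1*5 + d4 + d2 = 24
  d7 = d4*4 + d3 = 24
  d8 = d1*3 = 24/5
  d9 = d6/3 = 8
  d10 = d7/5 = 24/5
Walk from origin (0, 0):
  seg 1: down by d7 = 24 → (0, -24)
  seg 2: down by d2 = 14 → (0, -38)
  seg 3: up by d10 = 24/5 → (0, -166/5)
  seg 4: left by d6 = 24 → (-24, -166/5)
  seg 5: right by d2 = 14 → (-10, -166/5)
  seg 6: left by d10 = 24/5 → (-74/5, -166/5)
  seg 7: up by d9 = 8 → (-74/5, -126/5)
  seg 8: right by d5 = 42/5 → (-32/5, -126/5)
  seg 9: down by d5 = 42/5 → (-32/5, -168/5)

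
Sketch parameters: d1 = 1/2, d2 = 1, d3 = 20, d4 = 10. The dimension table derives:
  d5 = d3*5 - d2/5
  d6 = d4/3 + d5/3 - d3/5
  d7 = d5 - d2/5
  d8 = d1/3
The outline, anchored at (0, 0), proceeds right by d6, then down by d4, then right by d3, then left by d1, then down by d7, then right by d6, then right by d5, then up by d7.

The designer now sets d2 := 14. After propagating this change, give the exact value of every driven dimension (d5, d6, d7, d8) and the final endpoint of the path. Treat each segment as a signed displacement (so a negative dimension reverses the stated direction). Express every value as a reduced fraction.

d5 = 486/5
d6 = 476/15
d7 = 472/5
d8 = 1/6
endpoint = (1081/6, -10)

Apply edit: d2 := 14
  d5 = d3*5 - d2/5 = 486/5
  d6 = d4/3 + d5/3 - d3/5 = 476/15
  d7 = d5 - d2/5 = 472/5
  d8 = d1/3 = 1/6
Walk from origin (0, 0):
  seg 1: right by d6 = 476/15 → (476/15, 0)
  seg 2: down by d4 = 10 → (476/15, -10)
  seg 3: right by d3 = 20 → (776/15, -10)
  seg 4: left by d1 = 1/2 → (1537/30, -10)
  seg 5: down by d7 = 472/5 → (1537/30, -522/5)
  seg 6: right by d6 = 476/15 → (2489/30, -522/5)
  seg 7: right by d5 = 486/5 → (1081/6, -522/5)
  seg 8: up by d7 = 472/5 → (1081/6, -10)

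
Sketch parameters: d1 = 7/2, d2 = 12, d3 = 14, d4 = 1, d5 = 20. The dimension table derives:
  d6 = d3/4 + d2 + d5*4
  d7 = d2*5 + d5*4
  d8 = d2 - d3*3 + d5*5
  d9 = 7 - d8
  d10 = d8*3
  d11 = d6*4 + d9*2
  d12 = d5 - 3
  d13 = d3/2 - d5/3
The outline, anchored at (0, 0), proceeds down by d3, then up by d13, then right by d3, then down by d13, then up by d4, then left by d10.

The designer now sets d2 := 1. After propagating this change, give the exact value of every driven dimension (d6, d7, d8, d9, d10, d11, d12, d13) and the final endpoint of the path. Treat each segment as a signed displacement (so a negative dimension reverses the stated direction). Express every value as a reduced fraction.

Apply edit: d2 := 1
  d6 = d3/4 + d2 + d5*4 = 169/2
  d7 = d2*5 + d5*4 = 85
  d8 = d2 - d3*3 + d5*5 = 59
  d9 = 7 - d8 = -52
  d10 = d8*3 = 177
  d11 = d6*4 + d9*2 = 234
  d12 = d5 - 3 = 17
  d13 = d3/2 - d5/3 = 1/3
Walk from origin (0, 0):
  seg 1: down by d3 = 14 → (0, -14)
  seg 2: up by d13 = 1/3 → (0, -41/3)
  seg 3: right by d3 = 14 → (14, -41/3)
  seg 4: down by d13 = 1/3 → (14, -14)
  seg 5: up by d4 = 1 → (14, -13)
  seg 6: left by d10 = 177 → (-163, -13)

d6 = 169/2
d7 = 85
d8 = 59
d9 = -52
d10 = 177
d11 = 234
d12 = 17
d13 = 1/3
endpoint = (-163, -13)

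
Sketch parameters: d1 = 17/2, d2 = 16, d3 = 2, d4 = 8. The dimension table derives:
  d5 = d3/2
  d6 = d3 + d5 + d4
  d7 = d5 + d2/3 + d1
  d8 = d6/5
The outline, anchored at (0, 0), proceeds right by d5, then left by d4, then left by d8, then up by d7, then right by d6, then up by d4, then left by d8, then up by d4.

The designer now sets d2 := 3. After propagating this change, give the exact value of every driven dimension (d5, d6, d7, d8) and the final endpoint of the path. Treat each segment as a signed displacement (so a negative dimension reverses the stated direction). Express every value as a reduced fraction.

Apply edit: d2 := 3
  d5 = d3/2 = 1
  d6 = d3 + d5 + d4 = 11
  d7 = d5 + d2/3 + d1 = 21/2
  d8 = d6/5 = 11/5
Walk from origin (0, 0):
  seg 1: right by d5 = 1 → (1, 0)
  seg 2: left by d4 = 8 → (-7, 0)
  seg 3: left by d8 = 11/5 → (-46/5, 0)
  seg 4: up by d7 = 21/2 → (-46/5, 21/2)
  seg 5: right by d6 = 11 → (9/5, 21/2)
  seg 6: up by d4 = 8 → (9/5, 37/2)
  seg 7: left by d8 = 11/5 → (-2/5, 37/2)
  seg 8: up by d4 = 8 → (-2/5, 53/2)

d5 = 1
d6 = 11
d7 = 21/2
d8 = 11/5
endpoint = (-2/5, 53/2)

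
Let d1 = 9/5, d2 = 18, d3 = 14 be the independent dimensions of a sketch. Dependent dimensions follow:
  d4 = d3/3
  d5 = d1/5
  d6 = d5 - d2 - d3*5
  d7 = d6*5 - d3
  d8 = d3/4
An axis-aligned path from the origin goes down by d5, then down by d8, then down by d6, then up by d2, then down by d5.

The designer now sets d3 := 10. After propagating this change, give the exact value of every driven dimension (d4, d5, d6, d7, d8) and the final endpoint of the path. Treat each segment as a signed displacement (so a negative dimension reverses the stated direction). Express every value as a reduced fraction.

Apply edit: d3 := 10
  d4 = d3/3 = 10/3
  d5 = d1/5 = 9/25
  d6 = d5 - d2 - d3*5 = -1691/25
  d7 = d6*5 - d3 = -1741/5
  d8 = d3/4 = 5/2
Walk from origin (0, 0):
  seg 1: down by d5 = 9/25 → (0, -9/25)
  seg 2: down by d8 = 5/2 → (0, -143/50)
  seg 3: down by d6 = -1691/25 → (0, 3239/50)
  seg 4: up by d2 = 18 → (0, 4139/50)
  seg 5: down by d5 = 9/25 → (0, 4121/50)

d4 = 10/3
d5 = 9/25
d6 = -1691/25
d7 = -1741/5
d8 = 5/2
endpoint = (0, 4121/50)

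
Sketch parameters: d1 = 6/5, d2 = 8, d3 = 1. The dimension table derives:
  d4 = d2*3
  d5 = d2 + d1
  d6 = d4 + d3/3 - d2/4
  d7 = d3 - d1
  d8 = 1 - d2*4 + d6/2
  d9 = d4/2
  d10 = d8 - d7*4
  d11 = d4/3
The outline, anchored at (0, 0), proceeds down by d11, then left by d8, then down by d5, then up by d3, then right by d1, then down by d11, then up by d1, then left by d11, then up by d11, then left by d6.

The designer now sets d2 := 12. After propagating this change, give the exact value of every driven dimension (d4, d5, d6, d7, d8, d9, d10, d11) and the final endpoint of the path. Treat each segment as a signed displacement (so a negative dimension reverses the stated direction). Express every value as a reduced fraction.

d4 = 36
d5 = 66/5
d6 = 100/3
d7 = -1/5
d8 = -91/3
d9 = 18
d10 = -443/15
d11 = 12
endpoint = (-69/5, -23)

Apply edit: d2 := 12
  d4 = d2*3 = 36
  d5 = d2 + d1 = 66/5
  d6 = d4 + d3/3 - d2/4 = 100/3
  d7 = d3 - d1 = -1/5
  d8 = 1 - d2*4 + d6/2 = -91/3
  d9 = d4/2 = 18
  d10 = d8 - d7*4 = -443/15
  d11 = d4/3 = 12
Walk from origin (0, 0):
  seg 1: down by d11 = 12 → (0, -12)
  seg 2: left by d8 = -91/3 → (91/3, -12)
  seg 3: down by d5 = 66/5 → (91/3, -126/5)
  seg 4: up by d3 = 1 → (91/3, -121/5)
  seg 5: right by d1 = 6/5 → (473/15, -121/5)
  seg 6: down by d11 = 12 → (473/15, -181/5)
  seg 7: up by d1 = 6/5 → (473/15, -35)
  seg 8: left by d11 = 12 → (293/15, -35)
  seg 9: up by d11 = 12 → (293/15, -23)
  seg 10: left by d6 = 100/3 → (-69/5, -23)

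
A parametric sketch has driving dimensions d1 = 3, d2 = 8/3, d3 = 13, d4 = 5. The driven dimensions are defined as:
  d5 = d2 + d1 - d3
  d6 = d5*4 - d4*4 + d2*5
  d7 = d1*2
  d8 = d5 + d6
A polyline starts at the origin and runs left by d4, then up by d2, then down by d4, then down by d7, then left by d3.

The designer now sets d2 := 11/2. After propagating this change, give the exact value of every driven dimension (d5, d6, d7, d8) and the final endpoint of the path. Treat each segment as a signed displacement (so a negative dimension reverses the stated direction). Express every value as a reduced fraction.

d5 = -9/2
d6 = -21/2
d7 = 6
d8 = -15
endpoint = (-18, -11/2)

Apply edit: d2 := 11/2
  d5 = d2 + d1 - d3 = -9/2
  d6 = d5*4 - d4*4 + d2*5 = -21/2
  d7 = d1*2 = 6
  d8 = d5 + d6 = -15
Walk from origin (0, 0):
  seg 1: left by d4 = 5 → (-5, 0)
  seg 2: up by d2 = 11/2 → (-5, 11/2)
  seg 3: down by d4 = 5 → (-5, 1/2)
  seg 4: down by d7 = 6 → (-5, -11/2)
  seg 5: left by d3 = 13 → (-18, -11/2)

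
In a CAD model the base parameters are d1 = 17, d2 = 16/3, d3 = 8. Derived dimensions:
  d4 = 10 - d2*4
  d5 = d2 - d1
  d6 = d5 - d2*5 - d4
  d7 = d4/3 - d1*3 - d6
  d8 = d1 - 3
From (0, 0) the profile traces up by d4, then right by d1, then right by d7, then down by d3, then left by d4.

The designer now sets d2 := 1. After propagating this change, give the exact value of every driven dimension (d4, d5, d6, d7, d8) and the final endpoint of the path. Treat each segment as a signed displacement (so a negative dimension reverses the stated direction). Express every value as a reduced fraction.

Apply edit: d2 := 1
  d4 = 10 - d2*4 = 6
  d5 = d2 - d1 = -16
  d6 = d5 - d2*5 - d4 = -27
  d7 = d4/3 - d1*3 - d6 = -22
  d8 = d1 - 3 = 14
Walk from origin (0, 0):
  seg 1: up by d4 = 6 → (0, 6)
  seg 2: right by d1 = 17 → (17, 6)
  seg 3: right by d7 = -22 → (-5, 6)
  seg 4: down by d3 = 8 → (-5, -2)
  seg 5: left by d4 = 6 → (-11, -2)

d4 = 6
d5 = -16
d6 = -27
d7 = -22
d8 = 14
endpoint = (-11, -2)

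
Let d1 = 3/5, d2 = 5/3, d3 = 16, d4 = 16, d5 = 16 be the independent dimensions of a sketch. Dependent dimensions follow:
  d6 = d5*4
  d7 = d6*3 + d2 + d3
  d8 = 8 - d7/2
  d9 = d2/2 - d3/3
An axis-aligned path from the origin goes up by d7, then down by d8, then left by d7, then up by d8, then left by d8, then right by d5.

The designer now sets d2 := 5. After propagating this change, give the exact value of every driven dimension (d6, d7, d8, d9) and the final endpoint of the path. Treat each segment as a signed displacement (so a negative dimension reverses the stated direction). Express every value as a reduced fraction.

d6 = 64
d7 = 213
d8 = -197/2
d9 = -17/6
endpoint = (-197/2, 213)

Apply edit: d2 := 5
  d6 = d5*4 = 64
  d7 = d6*3 + d2 + d3 = 213
  d8 = 8 - d7/2 = -197/2
  d9 = d2/2 - d3/3 = -17/6
Walk from origin (0, 0):
  seg 1: up by d7 = 213 → (0, 213)
  seg 2: down by d8 = -197/2 → (0, 623/2)
  seg 3: left by d7 = 213 → (-213, 623/2)
  seg 4: up by d8 = -197/2 → (-213, 213)
  seg 5: left by d8 = -197/2 → (-229/2, 213)
  seg 6: right by d5 = 16 → (-197/2, 213)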